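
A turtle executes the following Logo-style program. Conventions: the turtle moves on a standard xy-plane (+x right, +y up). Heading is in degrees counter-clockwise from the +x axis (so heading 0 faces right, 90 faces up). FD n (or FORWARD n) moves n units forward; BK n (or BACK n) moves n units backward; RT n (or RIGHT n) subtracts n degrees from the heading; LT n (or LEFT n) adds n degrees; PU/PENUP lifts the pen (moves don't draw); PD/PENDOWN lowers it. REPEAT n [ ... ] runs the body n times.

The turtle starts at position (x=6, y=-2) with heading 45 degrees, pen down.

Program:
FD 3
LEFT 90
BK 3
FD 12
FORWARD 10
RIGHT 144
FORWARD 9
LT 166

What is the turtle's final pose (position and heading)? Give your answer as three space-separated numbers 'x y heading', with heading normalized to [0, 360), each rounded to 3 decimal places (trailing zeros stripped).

Answer: 3.575 12.148 157

Derivation:
Executing turtle program step by step:
Start: pos=(6,-2), heading=45, pen down
FD 3: (6,-2) -> (8.121,0.121) [heading=45, draw]
LT 90: heading 45 -> 135
BK 3: (8.121,0.121) -> (10.243,-2) [heading=135, draw]
FD 12: (10.243,-2) -> (1.757,6.485) [heading=135, draw]
FD 10: (1.757,6.485) -> (-5.314,13.556) [heading=135, draw]
RT 144: heading 135 -> 351
FD 9: (-5.314,13.556) -> (3.575,12.148) [heading=351, draw]
LT 166: heading 351 -> 157
Final: pos=(3.575,12.148), heading=157, 5 segment(s) drawn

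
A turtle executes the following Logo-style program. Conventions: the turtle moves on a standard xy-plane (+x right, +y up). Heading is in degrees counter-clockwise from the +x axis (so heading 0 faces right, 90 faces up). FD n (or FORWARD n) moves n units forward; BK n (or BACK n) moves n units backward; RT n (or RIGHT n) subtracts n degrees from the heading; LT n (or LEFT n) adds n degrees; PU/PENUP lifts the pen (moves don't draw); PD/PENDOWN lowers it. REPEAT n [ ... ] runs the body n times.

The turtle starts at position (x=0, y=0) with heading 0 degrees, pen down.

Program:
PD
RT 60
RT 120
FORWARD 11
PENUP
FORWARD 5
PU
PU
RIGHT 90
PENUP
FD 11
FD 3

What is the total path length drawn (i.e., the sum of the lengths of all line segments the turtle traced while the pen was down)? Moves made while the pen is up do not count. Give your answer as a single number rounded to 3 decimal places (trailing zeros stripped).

Answer: 11

Derivation:
Executing turtle program step by step:
Start: pos=(0,0), heading=0, pen down
PD: pen down
RT 60: heading 0 -> 300
RT 120: heading 300 -> 180
FD 11: (0,0) -> (-11,0) [heading=180, draw]
PU: pen up
FD 5: (-11,0) -> (-16,0) [heading=180, move]
PU: pen up
PU: pen up
RT 90: heading 180 -> 90
PU: pen up
FD 11: (-16,0) -> (-16,11) [heading=90, move]
FD 3: (-16,11) -> (-16,14) [heading=90, move]
Final: pos=(-16,14), heading=90, 1 segment(s) drawn

Segment lengths:
  seg 1: (0,0) -> (-11,0), length = 11
Total = 11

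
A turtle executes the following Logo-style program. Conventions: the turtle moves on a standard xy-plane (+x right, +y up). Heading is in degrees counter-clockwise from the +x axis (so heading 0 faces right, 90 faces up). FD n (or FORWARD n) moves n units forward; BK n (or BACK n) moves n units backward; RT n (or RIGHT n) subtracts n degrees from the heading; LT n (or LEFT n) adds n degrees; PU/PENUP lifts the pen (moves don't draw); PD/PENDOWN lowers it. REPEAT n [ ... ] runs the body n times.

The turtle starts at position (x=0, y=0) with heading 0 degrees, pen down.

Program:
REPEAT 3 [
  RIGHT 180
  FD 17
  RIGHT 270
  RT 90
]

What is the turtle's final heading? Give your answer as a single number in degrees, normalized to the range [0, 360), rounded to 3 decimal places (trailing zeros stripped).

Executing turtle program step by step:
Start: pos=(0,0), heading=0, pen down
REPEAT 3 [
  -- iteration 1/3 --
  RT 180: heading 0 -> 180
  FD 17: (0,0) -> (-17,0) [heading=180, draw]
  RT 270: heading 180 -> 270
  RT 90: heading 270 -> 180
  -- iteration 2/3 --
  RT 180: heading 180 -> 0
  FD 17: (-17,0) -> (0,0) [heading=0, draw]
  RT 270: heading 0 -> 90
  RT 90: heading 90 -> 0
  -- iteration 3/3 --
  RT 180: heading 0 -> 180
  FD 17: (0,0) -> (-17,0) [heading=180, draw]
  RT 270: heading 180 -> 270
  RT 90: heading 270 -> 180
]
Final: pos=(-17,0), heading=180, 3 segment(s) drawn

Answer: 180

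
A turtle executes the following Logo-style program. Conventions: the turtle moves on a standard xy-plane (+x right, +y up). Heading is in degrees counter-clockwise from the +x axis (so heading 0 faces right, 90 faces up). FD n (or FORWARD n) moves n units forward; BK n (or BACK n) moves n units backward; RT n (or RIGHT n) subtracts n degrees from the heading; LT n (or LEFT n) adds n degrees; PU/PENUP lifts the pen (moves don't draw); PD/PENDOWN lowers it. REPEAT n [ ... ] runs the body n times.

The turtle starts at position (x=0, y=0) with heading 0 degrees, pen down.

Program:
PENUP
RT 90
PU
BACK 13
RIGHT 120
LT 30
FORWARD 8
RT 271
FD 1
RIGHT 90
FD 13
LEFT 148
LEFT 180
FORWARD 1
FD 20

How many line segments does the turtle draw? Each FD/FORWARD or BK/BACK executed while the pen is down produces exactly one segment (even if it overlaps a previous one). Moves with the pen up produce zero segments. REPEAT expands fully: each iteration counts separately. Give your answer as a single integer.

Executing turtle program step by step:
Start: pos=(0,0), heading=0, pen down
PU: pen up
RT 90: heading 0 -> 270
PU: pen up
BK 13: (0,0) -> (0,13) [heading=270, move]
RT 120: heading 270 -> 150
LT 30: heading 150 -> 180
FD 8: (0,13) -> (-8,13) [heading=180, move]
RT 271: heading 180 -> 269
FD 1: (-8,13) -> (-8.017,12) [heading=269, move]
RT 90: heading 269 -> 179
FD 13: (-8.017,12) -> (-21.015,12.227) [heading=179, move]
LT 148: heading 179 -> 327
LT 180: heading 327 -> 147
FD 1: (-21.015,12.227) -> (-21.854,12.772) [heading=147, move]
FD 20: (-21.854,12.772) -> (-38.628,23.664) [heading=147, move]
Final: pos=(-38.628,23.664), heading=147, 0 segment(s) drawn
Segments drawn: 0

Answer: 0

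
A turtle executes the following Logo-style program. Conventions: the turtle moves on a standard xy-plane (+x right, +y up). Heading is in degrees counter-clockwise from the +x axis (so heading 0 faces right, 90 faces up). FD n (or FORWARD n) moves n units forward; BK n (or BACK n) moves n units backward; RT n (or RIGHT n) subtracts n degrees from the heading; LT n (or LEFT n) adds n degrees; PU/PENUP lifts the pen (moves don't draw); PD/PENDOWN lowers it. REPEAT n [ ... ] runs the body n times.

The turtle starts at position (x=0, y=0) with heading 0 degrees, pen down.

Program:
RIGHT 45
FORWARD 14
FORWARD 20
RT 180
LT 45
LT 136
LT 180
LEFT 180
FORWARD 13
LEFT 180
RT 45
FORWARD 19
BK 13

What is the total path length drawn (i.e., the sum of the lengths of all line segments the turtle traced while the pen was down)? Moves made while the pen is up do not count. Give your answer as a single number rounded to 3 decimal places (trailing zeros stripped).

Answer: 79

Derivation:
Executing turtle program step by step:
Start: pos=(0,0), heading=0, pen down
RT 45: heading 0 -> 315
FD 14: (0,0) -> (9.899,-9.899) [heading=315, draw]
FD 20: (9.899,-9.899) -> (24.042,-24.042) [heading=315, draw]
RT 180: heading 315 -> 135
LT 45: heading 135 -> 180
LT 136: heading 180 -> 316
LT 180: heading 316 -> 136
LT 180: heading 136 -> 316
FD 13: (24.042,-24.042) -> (33.393,-33.072) [heading=316, draw]
LT 180: heading 316 -> 136
RT 45: heading 136 -> 91
FD 19: (33.393,-33.072) -> (33.061,-14.075) [heading=91, draw]
BK 13: (33.061,-14.075) -> (33.288,-27.073) [heading=91, draw]
Final: pos=(33.288,-27.073), heading=91, 5 segment(s) drawn

Segment lengths:
  seg 1: (0,0) -> (9.899,-9.899), length = 14
  seg 2: (9.899,-9.899) -> (24.042,-24.042), length = 20
  seg 3: (24.042,-24.042) -> (33.393,-33.072), length = 13
  seg 4: (33.393,-33.072) -> (33.061,-14.075), length = 19
  seg 5: (33.061,-14.075) -> (33.288,-27.073), length = 13
Total = 79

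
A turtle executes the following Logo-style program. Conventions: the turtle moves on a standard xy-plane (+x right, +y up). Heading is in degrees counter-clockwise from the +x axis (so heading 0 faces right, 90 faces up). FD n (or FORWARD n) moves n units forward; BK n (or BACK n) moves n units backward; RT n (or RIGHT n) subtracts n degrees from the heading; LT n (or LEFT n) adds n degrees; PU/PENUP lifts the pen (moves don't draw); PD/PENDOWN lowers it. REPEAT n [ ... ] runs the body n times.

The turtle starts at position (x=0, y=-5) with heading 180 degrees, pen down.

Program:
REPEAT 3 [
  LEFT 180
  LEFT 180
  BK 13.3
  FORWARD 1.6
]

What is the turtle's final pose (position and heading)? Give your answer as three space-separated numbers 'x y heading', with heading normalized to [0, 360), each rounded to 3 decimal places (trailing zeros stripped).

Executing turtle program step by step:
Start: pos=(0,-5), heading=180, pen down
REPEAT 3 [
  -- iteration 1/3 --
  LT 180: heading 180 -> 0
  LT 180: heading 0 -> 180
  BK 13.3: (0,-5) -> (13.3,-5) [heading=180, draw]
  FD 1.6: (13.3,-5) -> (11.7,-5) [heading=180, draw]
  -- iteration 2/3 --
  LT 180: heading 180 -> 0
  LT 180: heading 0 -> 180
  BK 13.3: (11.7,-5) -> (25,-5) [heading=180, draw]
  FD 1.6: (25,-5) -> (23.4,-5) [heading=180, draw]
  -- iteration 3/3 --
  LT 180: heading 180 -> 0
  LT 180: heading 0 -> 180
  BK 13.3: (23.4,-5) -> (36.7,-5) [heading=180, draw]
  FD 1.6: (36.7,-5) -> (35.1,-5) [heading=180, draw]
]
Final: pos=(35.1,-5), heading=180, 6 segment(s) drawn

Answer: 35.1 -5 180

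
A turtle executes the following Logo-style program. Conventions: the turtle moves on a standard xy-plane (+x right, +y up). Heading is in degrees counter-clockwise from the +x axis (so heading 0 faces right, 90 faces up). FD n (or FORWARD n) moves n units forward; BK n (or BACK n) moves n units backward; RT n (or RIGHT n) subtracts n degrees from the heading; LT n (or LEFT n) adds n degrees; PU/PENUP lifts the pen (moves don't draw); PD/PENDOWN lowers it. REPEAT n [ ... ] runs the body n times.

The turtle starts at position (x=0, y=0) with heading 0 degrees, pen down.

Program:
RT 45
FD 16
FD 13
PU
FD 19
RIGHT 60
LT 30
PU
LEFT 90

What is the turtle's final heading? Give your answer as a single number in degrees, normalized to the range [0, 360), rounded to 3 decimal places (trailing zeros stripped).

Executing turtle program step by step:
Start: pos=(0,0), heading=0, pen down
RT 45: heading 0 -> 315
FD 16: (0,0) -> (11.314,-11.314) [heading=315, draw]
FD 13: (11.314,-11.314) -> (20.506,-20.506) [heading=315, draw]
PU: pen up
FD 19: (20.506,-20.506) -> (33.941,-33.941) [heading=315, move]
RT 60: heading 315 -> 255
LT 30: heading 255 -> 285
PU: pen up
LT 90: heading 285 -> 15
Final: pos=(33.941,-33.941), heading=15, 2 segment(s) drawn

Answer: 15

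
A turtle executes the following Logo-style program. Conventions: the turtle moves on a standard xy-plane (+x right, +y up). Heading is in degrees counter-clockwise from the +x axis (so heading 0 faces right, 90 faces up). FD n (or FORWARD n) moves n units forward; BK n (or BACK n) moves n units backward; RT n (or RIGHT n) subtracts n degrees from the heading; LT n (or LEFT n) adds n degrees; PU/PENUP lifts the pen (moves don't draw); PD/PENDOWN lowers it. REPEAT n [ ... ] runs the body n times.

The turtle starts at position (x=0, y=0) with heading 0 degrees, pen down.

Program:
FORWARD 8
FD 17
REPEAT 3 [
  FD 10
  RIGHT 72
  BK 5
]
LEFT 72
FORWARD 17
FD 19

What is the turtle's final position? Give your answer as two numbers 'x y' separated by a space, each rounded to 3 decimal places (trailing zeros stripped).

Answer: 7.42 -31.793

Derivation:
Executing turtle program step by step:
Start: pos=(0,0), heading=0, pen down
FD 8: (0,0) -> (8,0) [heading=0, draw]
FD 17: (8,0) -> (25,0) [heading=0, draw]
REPEAT 3 [
  -- iteration 1/3 --
  FD 10: (25,0) -> (35,0) [heading=0, draw]
  RT 72: heading 0 -> 288
  BK 5: (35,0) -> (33.455,4.755) [heading=288, draw]
  -- iteration 2/3 --
  FD 10: (33.455,4.755) -> (36.545,-4.755) [heading=288, draw]
  RT 72: heading 288 -> 216
  BK 5: (36.545,-4.755) -> (40.59,-1.816) [heading=216, draw]
  -- iteration 3/3 --
  FD 10: (40.59,-1.816) -> (32.5,-7.694) [heading=216, draw]
  RT 72: heading 216 -> 144
  BK 5: (32.5,-7.694) -> (36.545,-10.633) [heading=144, draw]
]
LT 72: heading 144 -> 216
FD 17: (36.545,-10.633) -> (22.792,-20.625) [heading=216, draw]
FD 19: (22.792,-20.625) -> (7.42,-31.793) [heading=216, draw]
Final: pos=(7.42,-31.793), heading=216, 10 segment(s) drawn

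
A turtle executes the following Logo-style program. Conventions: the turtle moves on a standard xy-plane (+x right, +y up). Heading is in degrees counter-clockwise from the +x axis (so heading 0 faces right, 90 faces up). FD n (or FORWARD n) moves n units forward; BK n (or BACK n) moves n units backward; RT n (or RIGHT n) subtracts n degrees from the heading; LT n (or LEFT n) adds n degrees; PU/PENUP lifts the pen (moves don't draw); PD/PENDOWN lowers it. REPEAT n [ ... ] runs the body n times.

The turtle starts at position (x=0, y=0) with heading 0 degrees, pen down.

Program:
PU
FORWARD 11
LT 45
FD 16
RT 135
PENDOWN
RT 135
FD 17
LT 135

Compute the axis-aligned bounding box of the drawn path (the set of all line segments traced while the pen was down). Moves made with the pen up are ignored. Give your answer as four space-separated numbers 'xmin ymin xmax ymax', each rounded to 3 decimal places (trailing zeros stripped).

Executing turtle program step by step:
Start: pos=(0,0), heading=0, pen down
PU: pen up
FD 11: (0,0) -> (11,0) [heading=0, move]
LT 45: heading 0 -> 45
FD 16: (11,0) -> (22.314,11.314) [heading=45, move]
RT 135: heading 45 -> 270
PD: pen down
RT 135: heading 270 -> 135
FD 17: (22.314,11.314) -> (10.293,23.335) [heading=135, draw]
LT 135: heading 135 -> 270
Final: pos=(10.293,23.335), heading=270, 1 segment(s) drawn

Segment endpoints: x in {10.293, 22.314}, y in {11.314, 23.335}
xmin=10.293, ymin=11.314, xmax=22.314, ymax=23.335

Answer: 10.293 11.314 22.314 23.335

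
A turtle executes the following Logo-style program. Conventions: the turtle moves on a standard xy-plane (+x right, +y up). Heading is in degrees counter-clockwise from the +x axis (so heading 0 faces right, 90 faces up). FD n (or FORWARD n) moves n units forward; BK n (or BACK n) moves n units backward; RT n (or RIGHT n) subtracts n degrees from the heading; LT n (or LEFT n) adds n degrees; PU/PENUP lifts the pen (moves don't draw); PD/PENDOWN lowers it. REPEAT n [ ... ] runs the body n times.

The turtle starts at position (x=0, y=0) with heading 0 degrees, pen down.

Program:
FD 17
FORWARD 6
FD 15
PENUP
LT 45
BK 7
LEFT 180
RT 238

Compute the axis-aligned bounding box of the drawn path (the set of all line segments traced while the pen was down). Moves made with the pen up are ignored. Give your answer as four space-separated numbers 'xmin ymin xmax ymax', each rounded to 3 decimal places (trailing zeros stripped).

Executing turtle program step by step:
Start: pos=(0,0), heading=0, pen down
FD 17: (0,0) -> (17,0) [heading=0, draw]
FD 6: (17,0) -> (23,0) [heading=0, draw]
FD 15: (23,0) -> (38,0) [heading=0, draw]
PU: pen up
LT 45: heading 0 -> 45
BK 7: (38,0) -> (33.05,-4.95) [heading=45, move]
LT 180: heading 45 -> 225
RT 238: heading 225 -> 347
Final: pos=(33.05,-4.95), heading=347, 3 segment(s) drawn

Segment endpoints: x in {0, 17, 23, 38}, y in {0}
xmin=0, ymin=0, xmax=38, ymax=0

Answer: 0 0 38 0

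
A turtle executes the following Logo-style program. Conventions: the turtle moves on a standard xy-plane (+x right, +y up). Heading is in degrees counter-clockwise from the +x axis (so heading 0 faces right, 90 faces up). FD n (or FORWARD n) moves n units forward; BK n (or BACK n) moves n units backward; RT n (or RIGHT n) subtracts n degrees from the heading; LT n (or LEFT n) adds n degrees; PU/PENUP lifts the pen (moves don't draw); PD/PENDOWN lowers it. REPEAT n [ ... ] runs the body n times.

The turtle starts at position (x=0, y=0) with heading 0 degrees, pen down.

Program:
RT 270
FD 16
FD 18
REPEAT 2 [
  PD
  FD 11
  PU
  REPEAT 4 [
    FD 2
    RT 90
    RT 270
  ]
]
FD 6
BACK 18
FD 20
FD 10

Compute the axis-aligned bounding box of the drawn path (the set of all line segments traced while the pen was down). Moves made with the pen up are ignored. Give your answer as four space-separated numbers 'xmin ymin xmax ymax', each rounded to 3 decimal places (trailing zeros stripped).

Answer: 0 0 0 64

Derivation:
Executing turtle program step by step:
Start: pos=(0,0), heading=0, pen down
RT 270: heading 0 -> 90
FD 16: (0,0) -> (0,16) [heading=90, draw]
FD 18: (0,16) -> (0,34) [heading=90, draw]
REPEAT 2 [
  -- iteration 1/2 --
  PD: pen down
  FD 11: (0,34) -> (0,45) [heading=90, draw]
  PU: pen up
  REPEAT 4 [
    -- iteration 1/4 --
    FD 2: (0,45) -> (0,47) [heading=90, move]
    RT 90: heading 90 -> 0
    RT 270: heading 0 -> 90
    -- iteration 2/4 --
    FD 2: (0,47) -> (0,49) [heading=90, move]
    RT 90: heading 90 -> 0
    RT 270: heading 0 -> 90
    -- iteration 3/4 --
    FD 2: (0,49) -> (0,51) [heading=90, move]
    RT 90: heading 90 -> 0
    RT 270: heading 0 -> 90
    -- iteration 4/4 --
    FD 2: (0,51) -> (0,53) [heading=90, move]
    RT 90: heading 90 -> 0
    RT 270: heading 0 -> 90
  ]
  -- iteration 2/2 --
  PD: pen down
  FD 11: (0,53) -> (0,64) [heading=90, draw]
  PU: pen up
  REPEAT 4 [
    -- iteration 1/4 --
    FD 2: (0,64) -> (0,66) [heading=90, move]
    RT 90: heading 90 -> 0
    RT 270: heading 0 -> 90
    -- iteration 2/4 --
    FD 2: (0,66) -> (0,68) [heading=90, move]
    RT 90: heading 90 -> 0
    RT 270: heading 0 -> 90
    -- iteration 3/4 --
    FD 2: (0,68) -> (0,70) [heading=90, move]
    RT 90: heading 90 -> 0
    RT 270: heading 0 -> 90
    -- iteration 4/4 --
    FD 2: (0,70) -> (0,72) [heading=90, move]
    RT 90: heading 90 -> 0
    RT 270: heading 0 -> 90
  ]
]
FD 6: (0,72) -> (0,78) [heading=90, move]
BK 18: (0,78) -> (0,60) [heading=90, move]
FD 20: (0,60) -> (0,80) [heading=90, move]
FD 10: (0,80) -> (0,90) [heading=90, move]
Final: pos=(0,90), heading=90, 4 segment(s) drawn

Segment endpoints: x in {0, 0, 0, 0, 0, 0}, y in {0, 16, 34, 45, 53, 64}
xmin=0, ymin=0, xmax=0, ymax=64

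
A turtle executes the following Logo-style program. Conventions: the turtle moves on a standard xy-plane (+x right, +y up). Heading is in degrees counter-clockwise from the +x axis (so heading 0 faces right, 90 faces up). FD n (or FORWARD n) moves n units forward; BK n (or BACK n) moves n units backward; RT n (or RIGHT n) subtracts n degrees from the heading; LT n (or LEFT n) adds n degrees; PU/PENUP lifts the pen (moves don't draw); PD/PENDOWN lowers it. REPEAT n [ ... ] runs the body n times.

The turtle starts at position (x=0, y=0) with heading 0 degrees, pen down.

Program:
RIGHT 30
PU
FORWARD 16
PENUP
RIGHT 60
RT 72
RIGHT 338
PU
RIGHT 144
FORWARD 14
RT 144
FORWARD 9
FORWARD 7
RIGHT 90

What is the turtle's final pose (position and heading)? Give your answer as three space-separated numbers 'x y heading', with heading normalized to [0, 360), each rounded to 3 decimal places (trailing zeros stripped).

Executing turtle program step by step:
Start: pos=(0,0), heading=0, pen down
RT 30: heading 0 -> 330
PU: pen up
FD 16: (0,0) -> (13.856,-8) [heading=330, move]
PU: pen up
RT 60: heading 330 -> 270
RT 72: heading 270 -> 198
RT 338: heading 198 -> 220
PU: pen up
RT 144: heading 220 -> 76
FD 14: (13.856,-8) -> (17.243,5.584) [heading=76, move]
RT 144: heading 76 -> 292
FD 9: (17.243,5.584) -> (20.615,-2.761) [heading=292, move]
FD 7: (20.615,-2.761) -> (23.237,-9.251) [heading=292, move]
RT 90: heading 292 -> 202
Final: pos=(23.237,-9.251), heading=202, 0 segment(s) drawn

Answer: 23.237 -9.251 202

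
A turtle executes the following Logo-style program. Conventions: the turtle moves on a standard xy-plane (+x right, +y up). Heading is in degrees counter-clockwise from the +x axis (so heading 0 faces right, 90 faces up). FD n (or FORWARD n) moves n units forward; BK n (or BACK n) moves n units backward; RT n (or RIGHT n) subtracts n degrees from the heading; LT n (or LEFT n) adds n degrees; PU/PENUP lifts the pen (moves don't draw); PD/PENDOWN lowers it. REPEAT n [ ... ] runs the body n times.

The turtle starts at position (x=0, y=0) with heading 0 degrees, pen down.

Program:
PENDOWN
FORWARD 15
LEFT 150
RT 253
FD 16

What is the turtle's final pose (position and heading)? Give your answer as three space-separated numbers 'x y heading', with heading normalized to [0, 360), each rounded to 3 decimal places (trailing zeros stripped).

Executing turtle program step by step:
Start: pos=(0,0), heading=0, pen down
PD: pen down
FD 15: (0,0) -> (15,0) [heading=0, draw]
LT 150: heading 0 -> 150
RT 253: heading 150 -> 257
FD 16: (15,0) -> (11.401,-15.59) [heading=257, draw]
Final: pos=(11.401,-15.59), heading=257, 2 segment(s) drawn

Answer: 11.401 -15.59 257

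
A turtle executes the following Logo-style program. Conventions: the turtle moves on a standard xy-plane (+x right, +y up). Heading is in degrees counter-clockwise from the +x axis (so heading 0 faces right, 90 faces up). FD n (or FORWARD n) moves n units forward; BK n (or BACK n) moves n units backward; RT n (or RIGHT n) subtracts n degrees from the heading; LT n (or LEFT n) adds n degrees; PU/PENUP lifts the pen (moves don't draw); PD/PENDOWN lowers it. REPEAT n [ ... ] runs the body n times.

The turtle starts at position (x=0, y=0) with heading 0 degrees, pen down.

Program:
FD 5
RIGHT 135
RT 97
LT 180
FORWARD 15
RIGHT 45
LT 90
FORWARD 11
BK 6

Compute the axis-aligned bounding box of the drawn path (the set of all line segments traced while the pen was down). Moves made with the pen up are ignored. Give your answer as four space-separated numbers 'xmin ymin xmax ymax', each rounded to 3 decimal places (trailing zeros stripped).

Executing turtle program step by step:
Start: pos=(0,0), heading=0, pen down
FD 5: (0,0) -> (5,0) [heading=0, draw]
RT 135: heading 0 -> 225
RT 97: heading 225 -> 128
LT 180: heading 128 -> 308
FD 15: (5,0) -> (14.235,-11.82) [heading=308, draw]
RT 45: heading 308 -> 263
LT 90: heading 263 -> 353
FD 11: (14.235,-11.82) -> (25.153,-13.161) [heading=353, draw]
BK 6: (25.153,-13.161) -> (19.198,-12.43) [heading=353, draw]
Final: pos=(19.198,-12.43), heading=353, 4 segment(s) drawn

Segment endpoints: x in {0, 5, 14.235, 19.198, 25.153}, y in {-13.161, -12.43, -11.82, 0}
xmin=0, ymin=-13.161, xmax=25.153, ymax=0

Answer: 0 -13.161 25.153 0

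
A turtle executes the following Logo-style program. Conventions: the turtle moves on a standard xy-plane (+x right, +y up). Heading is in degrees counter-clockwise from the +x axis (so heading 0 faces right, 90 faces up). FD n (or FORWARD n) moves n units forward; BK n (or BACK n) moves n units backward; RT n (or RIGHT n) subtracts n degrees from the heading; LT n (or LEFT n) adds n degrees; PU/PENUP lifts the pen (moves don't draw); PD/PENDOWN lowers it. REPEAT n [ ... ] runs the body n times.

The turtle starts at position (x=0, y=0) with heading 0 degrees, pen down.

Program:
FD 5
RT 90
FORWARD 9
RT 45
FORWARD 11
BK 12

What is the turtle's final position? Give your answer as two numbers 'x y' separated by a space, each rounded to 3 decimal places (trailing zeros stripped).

Executing turtle program step by step:
Start: pos=(0,0), heading=0, pen down
FD 5: (0,0) -> (5,0) [heading=0, draw]
RT 90: heading 0 -> 270
FD 9: (5,0) -> (5,-9) [heading=270, draw]
RT 45: heading 270 -> 225
FD 11: (5,-9) -> (-2.778,-16.778) [heading=225, draw]
BK 12: (-2.778,-16.778) -> (5.707,-8.293) [heading=225, draw]
Final: pos=(5.707,-8.293), heading=225, 4 segment(s) drawn

Answer: 5.707 -8.293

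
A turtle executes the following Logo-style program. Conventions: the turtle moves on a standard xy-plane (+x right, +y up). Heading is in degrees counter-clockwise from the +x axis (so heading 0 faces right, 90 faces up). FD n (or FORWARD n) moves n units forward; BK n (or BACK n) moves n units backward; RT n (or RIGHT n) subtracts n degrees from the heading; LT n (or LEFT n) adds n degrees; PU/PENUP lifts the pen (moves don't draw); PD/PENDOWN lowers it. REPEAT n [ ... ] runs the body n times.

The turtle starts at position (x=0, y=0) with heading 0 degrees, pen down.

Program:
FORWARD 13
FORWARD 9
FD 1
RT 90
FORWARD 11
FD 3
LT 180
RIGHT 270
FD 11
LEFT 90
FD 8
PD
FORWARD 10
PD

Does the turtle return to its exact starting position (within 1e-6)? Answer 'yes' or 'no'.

Answer: no

Derivation:
Executing turtle program step by step:
Start: pos=(0,0), heading=0, pen down
FD 13: (0,0) -> (13,0) [heading=0, draw]
FD 9: (13,0) -> (22,0) [heading=0, draw]
FD 1: (22,0) -> (23,0) [heading=0, draw]
RT 90: heading 0 -> 270
FD 11: (23,0) -> (23,-11) [heading=270, draw]
FD 3: (23,-11) -> (23,-14) [heading=270, draw]
LT 180: heading 270 -> 90
RT 270: heading 90 -> 180
FD 11: (23,-14) -> (12,-14) [heading=180, draw]
LT 90: heading 180 -> 270
FD 8: (12,-14) -> (12,-22) [heading=270, draw]
PD: pen down
FD 10: (12,-22) -> (12,-32) [heading=270, draw]
PD: pen down
Final: pos=(12,-32), heading=270, 8 segment(s) drawn

Start position: (0, 0)
Final position: (12, -32)
Distance = 34.176; >= 1e-6 -> NOT closed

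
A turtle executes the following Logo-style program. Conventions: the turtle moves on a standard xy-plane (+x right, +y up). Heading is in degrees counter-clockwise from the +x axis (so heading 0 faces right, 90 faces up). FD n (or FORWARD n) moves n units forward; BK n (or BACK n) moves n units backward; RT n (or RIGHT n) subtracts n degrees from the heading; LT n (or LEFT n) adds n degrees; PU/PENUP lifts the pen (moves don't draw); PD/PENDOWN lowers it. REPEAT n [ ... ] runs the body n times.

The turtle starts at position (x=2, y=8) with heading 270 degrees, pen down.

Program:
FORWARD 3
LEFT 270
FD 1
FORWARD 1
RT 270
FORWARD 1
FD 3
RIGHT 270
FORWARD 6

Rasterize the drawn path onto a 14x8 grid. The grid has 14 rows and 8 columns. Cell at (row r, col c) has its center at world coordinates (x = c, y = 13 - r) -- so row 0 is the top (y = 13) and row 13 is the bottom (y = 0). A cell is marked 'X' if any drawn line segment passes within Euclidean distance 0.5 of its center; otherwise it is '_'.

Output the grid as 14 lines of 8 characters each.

Answer: ________
________
________
________
________
__X_____
__X_____
__X_____
XXX_____
X_______
X_______
X_______
XXXXXXX_
________

Derivation:
Segment 0: (2,8) -> (2,5)
Segment 1: (2,5) -> (1,5)
Segment 2: (1,5) -> (-0,5)
Segment 3: (-0,5) -> (-0,4)
Segment 4: (-0,4) -> (-0,1)
Segment 5: (-0,1) -> (6,1)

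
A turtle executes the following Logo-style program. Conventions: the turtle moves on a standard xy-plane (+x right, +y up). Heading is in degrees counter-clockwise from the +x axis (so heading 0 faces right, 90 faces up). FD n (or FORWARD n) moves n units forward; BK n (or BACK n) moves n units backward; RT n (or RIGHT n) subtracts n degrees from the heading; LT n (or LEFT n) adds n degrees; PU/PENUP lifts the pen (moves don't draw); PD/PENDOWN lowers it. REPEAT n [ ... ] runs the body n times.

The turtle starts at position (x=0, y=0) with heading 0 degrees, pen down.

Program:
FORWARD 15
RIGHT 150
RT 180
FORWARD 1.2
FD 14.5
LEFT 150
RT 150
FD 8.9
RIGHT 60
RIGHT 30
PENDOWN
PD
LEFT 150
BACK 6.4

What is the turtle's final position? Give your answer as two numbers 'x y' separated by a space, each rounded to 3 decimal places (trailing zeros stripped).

Executing turtle program step by step:
Start: pos=(0,0), heading=0, pen down
FD 15: (0,0) -> (15,0) [heading=0, draw]
RT 150: heading 0 -> 210
RT 180: heading 210 -> 30
FD 1.2: (15,0) -> (16.039,0.6) [heading=30, draw]
FD 14.5: (16.039,0.6) -> (28.597,7.85) [heading=30, draw]
LT 150: heading 30 -> 180
RT 150: heading 180 -> 30
FD 8.9: (28.597,7.85) -> (36.304,12.3) [heading=30, draw]
RT 60: heading 30 -> 330
RT 30: heading 330 -> 300
PD: pen down
PD: pen down
LT 150: heading 300 -> 90
BK 6.4: (36.304,12.3) -> (36.304,5.9) [heading=90, draw]
Final: pos=(36.304,5.9), heading=90, 5 segment(s) drawn

Answer: 36.304 5.9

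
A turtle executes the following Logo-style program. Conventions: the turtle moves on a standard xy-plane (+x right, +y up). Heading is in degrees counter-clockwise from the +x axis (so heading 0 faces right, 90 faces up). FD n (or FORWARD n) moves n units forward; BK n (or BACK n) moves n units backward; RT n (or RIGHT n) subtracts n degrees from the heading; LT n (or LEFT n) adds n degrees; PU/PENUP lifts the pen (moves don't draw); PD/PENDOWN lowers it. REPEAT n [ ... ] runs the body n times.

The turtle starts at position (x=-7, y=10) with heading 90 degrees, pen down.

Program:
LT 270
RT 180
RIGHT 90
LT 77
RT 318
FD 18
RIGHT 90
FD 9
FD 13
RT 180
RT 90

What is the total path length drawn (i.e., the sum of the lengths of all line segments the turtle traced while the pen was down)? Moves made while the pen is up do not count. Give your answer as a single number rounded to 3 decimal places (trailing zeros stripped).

Executing turtle program step by step:
Start: pos=(-7,10), heading=90, pen down
LT 270: heading 90 -> 0
RT 180: heading 0 -> 180
RT 90: heading 180 -> 90
LT 77: heading 90 -> 167
RT 318: heading 167 -> 209
FD 18: (-7,10) -> (-22.743,1.273) [heading=209, draw]
RT 90: heading 209 -> 119
FD 9: (-22.743,1.273) -> (-27.106,9.145) [heading=119, draw]
FD 13: (-27.106,9.145) -> (-33.409,20.515) [heading=119, draw]
RT 180: heading 119 -> 299
RT 90: heading 299 -> 209
Final: pos=(-33.409,20.515), heading=209, 3 segment(s) drawn

Segment lengths:
  seg 1: (-7,10) -> (-22.743,1.273), length = 18
  seg 2: (-22.743,1.273) -> (-27.106,9.145), length = 9
  seg 3: (-27.106,9.145) -> (-33.409,20.515), length = 13
Total = 40

Answer: 40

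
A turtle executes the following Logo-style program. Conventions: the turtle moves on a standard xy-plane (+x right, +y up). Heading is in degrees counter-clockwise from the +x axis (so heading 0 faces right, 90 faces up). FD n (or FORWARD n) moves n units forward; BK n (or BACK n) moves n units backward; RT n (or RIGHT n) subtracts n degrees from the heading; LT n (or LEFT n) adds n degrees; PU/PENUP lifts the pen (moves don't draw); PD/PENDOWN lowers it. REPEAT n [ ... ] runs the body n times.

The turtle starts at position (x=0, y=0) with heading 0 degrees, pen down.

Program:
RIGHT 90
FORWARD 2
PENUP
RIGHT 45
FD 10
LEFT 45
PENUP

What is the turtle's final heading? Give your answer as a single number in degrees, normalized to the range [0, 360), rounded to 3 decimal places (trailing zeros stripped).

Answer: 270

Derivation:
Executing turtle program step by step:
Start: pos=(0,0), heading=0, pen down
RT 90: heading 0 -> 270
FD 2: (0,0) -> (0,-2) [heading=270, draw]
PU: pen up
RT 45: heading 270 -> 225
FD 10: (0,-2) -> (-7.071,-9.071) [heading=225, move]
LT 45: heading 225 -> 270
PU: pen up
Final: pos=(-7.071,-9.071), heading=270, 1 segment(s) drawn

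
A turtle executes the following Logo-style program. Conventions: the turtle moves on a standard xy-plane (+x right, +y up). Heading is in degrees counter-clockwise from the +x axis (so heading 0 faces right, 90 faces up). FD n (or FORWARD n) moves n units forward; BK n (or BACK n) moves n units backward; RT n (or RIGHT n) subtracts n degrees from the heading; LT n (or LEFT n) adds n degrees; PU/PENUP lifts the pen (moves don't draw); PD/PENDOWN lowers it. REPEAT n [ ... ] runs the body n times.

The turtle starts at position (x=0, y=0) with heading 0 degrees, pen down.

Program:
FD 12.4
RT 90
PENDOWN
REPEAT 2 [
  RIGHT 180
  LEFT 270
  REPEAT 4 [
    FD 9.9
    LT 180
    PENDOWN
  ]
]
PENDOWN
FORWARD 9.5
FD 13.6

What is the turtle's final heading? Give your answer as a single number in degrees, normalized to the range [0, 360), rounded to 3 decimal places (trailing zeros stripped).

Answer: 90

Derivation:
Executing turtle program step by step:
Start: pos=(0,0), heading=0, pen down
FD 12.4: (0,0) -> (12.4,0) [heading=0, draw]
RT 90: heading 0 -> 270
PD: pen down
REPEAT 2 [
  -- iteration 1/2 --
  RT 180: heading 270 -> 90
  LT 270: heading 90 -> 0
  REPEAT 4 [
    -- iteration 1/4 --
    FD 9.9: (12.4,0) -> (22.3,0) [heading=0, draw]
    LT 180: heading 0 -> 180
    PD: pen down
    -- iteration 2/4 --
    FD 9.9: (22.3,0) -> (12.4,0) [heading=180, draw]
    LT 180: heading 180 -> 0
    PD: pen down
    -- iteration 3/4 --
    FD 9.9: (12.4,0) -> (22.3,0) [heading=0, draw]
    LT 180: heading 0 -> 180
    PD: pen down
    -- iteration 4/4 --
    FD 9.9: (22.3,0) -> (12.4,0) [heading=180, draw]
    LT 180: heading 180 -> 0
    PD: pen down
  ]
  -- iteration 2/2 --
  RT 180: heading 0 -> 180
  LT 270: heading 180 -> 90
  REPEAT 4 [
    -- iteration 1/4 --
    FD 9.9: (12.4,0) -> (12.4,9.9) [heading=90, draw]
    LT 180: heading 90 -> 270
    PD: pen down
    -- iteration 2/4 --
    FD 9.9: (12.4,9.9) -> (12.4,0) [heading=270, draw]
    LT 180: heading 270 -> 90
    PD: pen down
    -- iteration 3/4 --
    FD 9.9: (12.4,0) -> (12.4,9.9) [heading=90, draw]
    LT 180: heading 90 -> 270
    PD: pen down
    -- iteration 4/4 --
    FD 9.9: (12.4,9.9) -> (12.4,0) [heading=270, draw]
    LT 180: heading 270 -> 90
    PD: pen down
  ]
]
PD: pen down
FD 9.5: (12.4,0) -> (12.4,9.5) [heading=90, draw]
FD 13.6: (12.4,9.5) -> (12.4,23.1) [heading=90, draw]
Final: pos=(12.4,23.1), heading=90, 11 segment(s) drawn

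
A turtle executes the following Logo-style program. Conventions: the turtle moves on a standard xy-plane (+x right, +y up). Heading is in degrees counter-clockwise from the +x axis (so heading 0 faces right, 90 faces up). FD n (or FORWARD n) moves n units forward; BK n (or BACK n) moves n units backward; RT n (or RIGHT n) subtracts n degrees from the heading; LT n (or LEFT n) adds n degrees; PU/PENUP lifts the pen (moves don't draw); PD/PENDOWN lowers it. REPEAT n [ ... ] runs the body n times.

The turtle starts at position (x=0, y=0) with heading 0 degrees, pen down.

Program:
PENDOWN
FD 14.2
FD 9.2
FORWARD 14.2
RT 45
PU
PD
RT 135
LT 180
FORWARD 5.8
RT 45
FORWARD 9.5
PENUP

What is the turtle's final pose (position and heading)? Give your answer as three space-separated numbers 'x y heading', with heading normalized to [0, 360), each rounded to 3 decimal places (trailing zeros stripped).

Executing turtle program step by step:
Start: pos=(0,0), heading=0, pen down
PD: pen down
FD 14.2: (0,0) -> (14.2,0) [heading=0, draw]
FD 9.2: (14.2,0) -> (23.4,0) [heading=0, draw]
FD 14.2: (23.4,0) -> (37.6,0) [heading=0, draw]
RT 45: heading 0 -> 315
PU: pen up
PD: pen down
RT 135: heading 315 -> 180
LT 180: heading 180 -> 0
FD 5.8: (37.6,0) -> (43.4,0) [heading=0, draw]
RT 45: heading 0 -> 315
FD 9.5: (43.4,0) -> (50.118,-6.718) [heading=315, draw]
PU: pen up
Final: pos=(50.118,-6.718), heading=315, 5 segment(s) drawn

Answer: 50.118 -6.718 315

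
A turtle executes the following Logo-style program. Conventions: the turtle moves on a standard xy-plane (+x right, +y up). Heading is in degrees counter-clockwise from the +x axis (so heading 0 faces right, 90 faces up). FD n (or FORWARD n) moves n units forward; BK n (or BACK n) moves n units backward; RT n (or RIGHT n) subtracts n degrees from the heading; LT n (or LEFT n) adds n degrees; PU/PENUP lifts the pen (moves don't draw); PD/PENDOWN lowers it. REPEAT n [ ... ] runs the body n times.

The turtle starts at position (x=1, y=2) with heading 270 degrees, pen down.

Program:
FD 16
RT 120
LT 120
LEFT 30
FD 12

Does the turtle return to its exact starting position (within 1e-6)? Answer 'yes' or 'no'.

Answer: no

Derivation:
Executing turtle program step by step:
Start: pos=(1,2), heading=270, pen down
FD 16: (1,2) -> (1,-14) [heading=270, draw]
RT 120: heading 270 -> 150
LT 120: heading 150 -> 270
LT 30: heading 270 -> 300
FD 12: (1,-14) -> (7,-24.392) [heading=300, draw]
Final: pos=(7,-24.392), heading=300, 2 segment(s) drawn

Start position: (1, 2)
Final position: (7, -24.392)
Distance = 27.066; >= 1e-6 -> NOT closed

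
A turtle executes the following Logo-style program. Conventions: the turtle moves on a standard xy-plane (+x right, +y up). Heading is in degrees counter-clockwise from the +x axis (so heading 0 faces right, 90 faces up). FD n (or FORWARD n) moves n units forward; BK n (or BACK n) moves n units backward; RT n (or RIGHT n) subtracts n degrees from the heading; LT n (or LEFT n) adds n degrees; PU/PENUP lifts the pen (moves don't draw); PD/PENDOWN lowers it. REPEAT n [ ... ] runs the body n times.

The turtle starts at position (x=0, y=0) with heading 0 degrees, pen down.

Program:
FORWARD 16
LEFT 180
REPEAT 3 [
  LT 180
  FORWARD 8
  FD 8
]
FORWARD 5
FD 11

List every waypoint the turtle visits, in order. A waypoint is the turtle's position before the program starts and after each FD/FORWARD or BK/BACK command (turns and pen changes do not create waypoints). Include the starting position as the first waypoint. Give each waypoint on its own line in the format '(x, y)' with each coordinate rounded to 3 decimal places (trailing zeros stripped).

Executing turtle program step by step:
Start: pos=(0,0), heading=0, pen down
FD 16: (0,0) -> (16,0) [heading=0, draw]
LT 180: heading 0 -> 180
REPEAT 3 [
  -- iteration 1/3 --
  LT 180: heading 180 -> 0
  FD 8: (16,0) -> (24,0) [heading=0, draw]
  FD 8: (24,0) -> (32,0) [heading=0, draw]
  -- iteration 2/3 --
  LT 180: heading 0 -> 180
  FD 8: (32,0) -> (24,0) [heading=180, draw]
  FD 8: (24,0) -> (16,0) [heading=180, draw]
  -- iteration 3/3 --
  LT 180: heading 180 -> 0
  FD 8: (16,0) -> (24,0) [heading=0, draw]
  FD 8: (24,0) -> (32,0) [heading=0, draw]
]
FD 5: (32,0) -> (37,0) [heading=0, draw]
FD 11: (37,0) -> (48,0) [heading=0, draw]
Final: pos=(48,0), heading=0, 9 segment(s) drawn
Waypoints (10 total):
(0, 0)
(16, 0)
(24, 0)
(32, 0)
(24, 0)
(16, 0)
(24, 0)
(32, 0)
(37, 0)
(48, 0)

Answer: (0, 0)
(16, 0)
(24, 0)
(32, 0)
(24, 0)
(16, 0)
(24, 0)
(32, 0)
(37, 0)
(48, 0)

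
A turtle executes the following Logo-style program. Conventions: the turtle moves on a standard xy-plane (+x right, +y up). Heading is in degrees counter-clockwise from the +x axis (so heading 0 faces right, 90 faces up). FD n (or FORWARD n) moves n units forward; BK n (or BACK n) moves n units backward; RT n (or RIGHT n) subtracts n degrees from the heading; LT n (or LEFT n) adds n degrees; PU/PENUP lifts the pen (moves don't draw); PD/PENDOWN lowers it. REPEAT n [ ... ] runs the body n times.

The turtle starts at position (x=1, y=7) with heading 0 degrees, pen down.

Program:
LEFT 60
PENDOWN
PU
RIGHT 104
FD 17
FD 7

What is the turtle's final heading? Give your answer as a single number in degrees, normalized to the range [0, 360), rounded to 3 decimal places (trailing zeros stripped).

Answer: 316

Derivation:
Executing turtle program step by step:
Start: pos=(1,7), heading=0, pen down
LT 60: heading 0 -> 60
PD: pen down
PU: pen up
RT 104: heading 60 -> 316
FD 17: (1,7) -> (13.229,-4.809) [heading=316, move]
FD 7: (13.229,-4.809) -> (18.264,-9.672) [heading=316, move]
Final: pos=(18.264,-9.672), heading=316, 0 segment(s) drawn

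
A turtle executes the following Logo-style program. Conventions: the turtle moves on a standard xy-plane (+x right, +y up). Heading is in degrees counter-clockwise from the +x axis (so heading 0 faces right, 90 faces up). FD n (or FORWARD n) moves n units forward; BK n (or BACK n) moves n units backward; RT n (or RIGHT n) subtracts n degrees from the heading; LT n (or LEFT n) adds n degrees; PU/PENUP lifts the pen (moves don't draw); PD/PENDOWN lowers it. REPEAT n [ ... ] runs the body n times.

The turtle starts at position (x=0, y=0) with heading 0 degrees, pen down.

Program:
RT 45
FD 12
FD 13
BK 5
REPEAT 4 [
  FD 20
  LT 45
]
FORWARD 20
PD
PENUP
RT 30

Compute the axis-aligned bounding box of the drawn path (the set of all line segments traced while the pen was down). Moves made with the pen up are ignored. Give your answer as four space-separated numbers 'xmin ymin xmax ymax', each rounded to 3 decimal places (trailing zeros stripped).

Executing turtle program step by step:
Start: pos=(0,0), heading=0, pen down
RT 45: heading 0 -> 315
FD 12: (0,0) -> (8.485,-8.485) [heading=315, draw]
FD 13: (8.485,-8.485) -> (17.678,-17.678) [heading=315, draw]
BK 5: (17.678,-17.678) -> (14.142,-14.142) [heading=315, draw]
REPEAT 4 [
  -- iteration 1/4 --
  FD 20: (14.142,-14.142) -> (28.284,-28.284) [heading=315, draw]
  LT 45: heading 315 -> 0
  -- iteration 2/4 --
  FD 20: (28.284,-28.284) -> (48.284,-28.284) [heading=0, draw]
  LT 45: heading 0 -> 45
  -- iteration 3/4 --
  FD 20: (48.284,-28.284) -> (62.426,-14.142) [heading=45, draw]
  LT 45: heading 45 -> 90
  -- iteration 4/4 --
  FD 20: (62.426,-14.142) -> (62.426,5.858) [heading=90, draw]
  LT 45: heading 90 -> 135
]
FD 20: (62.426,5.858) -> (48.284,20) [heading=135, draw]
PD: pen down
PU: pen up
RT 30: heading 135 -> 105
Final: pos=(48.284,20), heading=105, 8 segment(s) drawn

Segment endpoints: x in {0, 8.485, 14.142, 17.678, 28.284, 48.284, 62.426}, y in {-28.284, -17.678, -14.142, -14.142, -8.485, 0, 5.858, 20}
xmin=0, ymin=-28.284, xmax=62.426, ymax=20

Answer: 0 -28.284 62.426 20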